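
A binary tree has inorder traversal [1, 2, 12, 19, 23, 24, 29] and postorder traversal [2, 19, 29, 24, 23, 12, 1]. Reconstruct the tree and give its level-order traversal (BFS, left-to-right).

Inorder:   [1, 2, 12, 19, 23, 24, 29]
Postorder: [2, 19, 29, 24, 23, 12, 1]
Algorithm: postorder visits root last, so walk postorder right-to-left;
each value is the root of the current inorder slice — split it at that
value, recurse on the right subtree first, then the left.
Recursive splits:
  root=1; inorder splits into left=[], right=[2, 12, 19, 23, 24, 29]
  root=12; inorder splits into left=[2], right=[19, 23, 24, 29]
  root=23; inorder splits into left=[19], right=[24, 29]
  root=24; inorder splits into left=[], right=[29]
  root=29; inorder splits into left=[], right=[]
  root=19; inorder splits into left=[], right=[]
  root=2; inorder splits into left=[], right=[]
Reconstructed level-order: [1, 12, 2, 23, 19, 24, 29]


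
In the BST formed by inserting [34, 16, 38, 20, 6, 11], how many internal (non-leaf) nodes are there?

Tree built from: [34, 16, 38, 20, 6, 11]
Tree (level-order array): [34, 16, 38, 6, 20, None, None, None, 11]
Rule: An internal node has at least one child.
Per-node child counts:
  node 34: 2 child(ren)
  node 16: 2 child(ren)
  node 6: 1 child(ren)
  node 11: 0 child(ren)
  node 20: 0 child(ren)
  node 38: 0 child(ren)
Matching nodes: [34, 16, 6]
Count of internal (non-leaf) nodes: 3


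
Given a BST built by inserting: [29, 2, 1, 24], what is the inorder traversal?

Tree insertion order: [29, 2, 1, 24]
Tree (level-order array): [29, 2, None, 1, 24]
Inorder traversal: [1, 2, 24, 29]


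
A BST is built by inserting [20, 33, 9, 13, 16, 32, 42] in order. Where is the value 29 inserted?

Starting tree (level order): [20, 9, 33, None, 13, 32, 42, None, 16]
Insertion path: 20 -> 33 -> 32
Result: insert 29 as left child of 32
Final tree (level order): [20, 9, 33, None, 13, 32, 42, None, 16, 29]


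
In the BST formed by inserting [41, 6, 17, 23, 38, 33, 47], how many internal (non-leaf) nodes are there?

Tree built from: [41, 6, 17, 23, 38, 33, 47]
Tree (level-order array): [41, 6, 47, None, 17, None, None, None, 23, None, 38, 33]
Rule: An internal node has at least one child.
Per-node child counts:
  node 41: 2 child(ren)
  node 6: 1 child(ren)
  node 17: 1 child(ren)
  node 23: 1 child(ren)
  node 38: 1 child(ren)
  node 33: 0 child(ren)
  node 47: 0 child(ren)
Matching nodes: [41, 6, 17, 23, 38]
Count of internal (non-leaf) nodes: 5


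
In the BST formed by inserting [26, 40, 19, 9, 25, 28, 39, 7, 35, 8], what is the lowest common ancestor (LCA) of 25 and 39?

Tree insertion order: [26, 40, 19, 9, 25, 28, 39, 7, 35, 8]
Tree (level-order array): [26, 19, 40, 9, 25, 28, None, 7, None, None, None, None, 39, None, 8, 35]
In a BST, the LCA of p=25, q=39 is the first node v on the
root-to-leaf path with p <= v <= q (go left if both < v, right if both > v).
Walk from root:
  at 26: 25 <= 26 <= 39, this is the LCA
LCA = 26


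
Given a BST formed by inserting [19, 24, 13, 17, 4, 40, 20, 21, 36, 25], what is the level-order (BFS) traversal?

Tree insertion order: [19, 24, 13, 17, 4, 40, 20, 21, 36, 25]
Tree (level-order array): [19, 13, 24, 4, 17, 20, 40, None, None, None, None, None, 21, 36, None, None, None, 25]
BFS from the root, enqueuing left then right child of each popped node:
  queue [19] -> pop 19, enqueue [13, 24], visited so far: [19]
  queue [13, 24] -> pop 13, enqueue [4, 17], visited so far: [19, 13]
  queue [24, 4, 17] -> pop 24, enqueue [20, 40], visited so far: [19, 13, 24]
  queue [4, 17, 20, 40] -> pop 4, enqueue [none], visited so far: [19, 13, 24, 4]
  queue [17, 20, 40] -> pop 17, enqueue [none], visited so far: [19, 13, 24, 4, 17]
  queue [20, 40] -> pop 20, enqueue [21], visited so far: [19, 13, 24, 4, 17, 20]
  queue [40, 21] -> pop 40, enqueue [36], visited so far: [19, 13, 24, 4, 17, 20, 40]
  queue [21, 36] -> pop 21, enqueue [none], visited so far: [19, 13, 24, 4, 17, 20, 40, 21]
  queue [36] -> pop 36, enqueue [25], visited so far: [19, 13, 24, 4, 17, 20, 40, 21, 36]
  queue [25] -> pop 25, enqueue [none], visited so far: [19, 13, 24, 4, 17, 20, 40, 21, 36, 25]
Result: [19, 13, 24, 4, 17, 20, 40, 21, 36, 25]


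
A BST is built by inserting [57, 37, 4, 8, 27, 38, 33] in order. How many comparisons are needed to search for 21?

Search path for 21: 57 -> 37 -> 4 -> 8 -> 27
Found: False
Comparisons: 5


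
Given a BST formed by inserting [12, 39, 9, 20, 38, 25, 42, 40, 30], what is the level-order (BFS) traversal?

Tree insertion order: [12, 39, 9, 20, 38, 25, 42, 40, 30]
Tree (level-order array): [12, 9, 39, None, None, 20, 42, None, 38, 40, None, 25, None, None, None, None, 30]
BFS from the root, enqueuing left then right child of each popped node:
  queue [12] -> pop 12, enqueue [9, 39], visited so far: [12]
  queue [9, 39] -> pop 9, enqueue [none], visited so far: [12, 9]
  queue [39] -> pop 39, enqueue [20, 42], visited so far: [12, 9, 39]
  queue [20, 42] -> pop 20, enqueue [38], visited so far: [12, 9, 39, 20]
  queue [42, 38] -> pop 42, enqueue [40], visited so far: [12, 9, 39, 20, 42]
  queue [38, 40] -> pop 38, enqueue [25], visited so far: [12, 9, 39, 20, 42, 38]
  queue [40, 25] -> pop 40, enqueue [none], visited so far: [12, 9, 39, 20, 42, 38, 40]
  queue [25] -> pop 25, enqueue [30], visited so far: [12, 9, 39, 20, 42, 38, 40, 25]
  queue [30] -> pop 30, enqueue [none], visited so far: [12, 9, 39, 20, 42, 38, 40, 25, 30]
Result: [12, 9, 39, 20, 42, 38, 40, 25, 30]


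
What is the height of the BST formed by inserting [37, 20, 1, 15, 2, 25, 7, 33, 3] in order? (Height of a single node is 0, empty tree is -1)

Insertion order: [37, 20, 1, 15, 2, 25, 7, 33, 3]
Tree (level-order array): [37, 20, None, 1, 25, None, 15, None, 33, 2, None, None, None, None, 7, 3]
Compute height bottom-up (empty subtree = -1):
  height(3) = 1 + max(-1, -1) = 0
  height(7) = 1 + max(0, -1) = 1
  height(2) = 1 + max(-1, 1) = 2
  height(15) = 1 + max(2, -1) = 3
  height(1) = 1 + max(-1, 3) = 4
  height(33) = 1 + max(-1, -1) = 0
  height(25) = 1 + max(-1, 0) = 1
  height(20) = 1 + max(4, 1) = 5
  height(37) = 1 + max(5, -1) = 6
Height = 6


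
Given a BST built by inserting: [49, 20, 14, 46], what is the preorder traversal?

Tree insertion order: [49, 20, 14, 46]
Tree (level-order array): [49, 20, None, 14, 46]
Preorder traversal: [49, 20, 14, 46]


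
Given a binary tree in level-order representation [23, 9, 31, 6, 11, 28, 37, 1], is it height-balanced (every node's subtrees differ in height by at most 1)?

Tree (level-order array): [23, 9, 31, 6, 11, 28, 37, 1]
Definition: a tree is height-balanced if, at every node, |h(left) - h(right)| <= 1 (empty subtree has height -1).
Bottom-up per-node check:
  node 1: h_left=-1, h_right=-1, diff=0 [OK], height=0
  node 6: h_left=0, h_right=-1, diff=1 [OK], height=1
  node 11: h_left=-1, h_right=-1, diff=0 [OK], height=0
  node 9: h_left=1, h_right=0, diff=1 [OK], height=2
  node 28: h_left=-1, h_right=-1, diff=0 [OK], height=0
  node 37: h_left=-1, h_right=-1, diff=0 [OK], height=0
  node 31: h_left=0, h_right=0, diff=0 [OK], height=1
  node 23: h_left=2, h_right=1, diff=1 [OK], height=3
All nodes satisfy the balance condition.
Result: Balanced


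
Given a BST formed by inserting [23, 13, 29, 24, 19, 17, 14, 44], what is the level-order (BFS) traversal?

Tree insertion order: [23, 13, 29, 24, 19, 17, 14, 44]
Tree (level-order array): [23, 13, 29, None, 19, 24, 44, 17, None, None, None, None, None, 14]
BFS from the root, enqueuing left then right child of each popped node:
  queue [23] -> pop 23, enqueue [13, 29], visited so far: [23]
  queue [13, 29] -> pop 13, enqueue [19], visited so far: [23, 13]
  queue [29, 19] -> pop 29, enqueue [24, 44], visited so far: [23, 13, 29]
  queue [19, 24, 44] -> pop 19, enqueue [17], visited so far: [23, 13, 29, 19]
  queue [24, 44, 17] -> pop 24, enqueue [none], visited so far: [23, 13, 29, 19, 24]
  queue [44, 17] -> pop 44, enqueue [none], visited so far: [23, 13, 29, 19, 24, 44]
  queue [17] -> pop 17, enqueue [14], visited so far: [23, 13, 29, 19, 24, 44, 17]
  queue [14] -> pop 14, enqueue [none], visited so far: [23, 13, 29, 19, 24, 44, 17, 14]
Result: [23, 13, 29, 19, 24, 44, 17, 14]


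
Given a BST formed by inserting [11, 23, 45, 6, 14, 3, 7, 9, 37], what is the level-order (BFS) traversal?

Tree insertion order: [11, 23, 45, 6, 14, 3, 7, 9, 37]
Tree (level-order array): [11, 6, 23, 3, 7, 14, 45, None, None, None, 9, None, None, 37]
BFS from the root, enqueuing left then right child of each popped node:
  queue [11] -> pop 11, enqueue [6, 23], visited so far: [11]
  queue [6, 23] -> pop 6, enqueue [3, 7], visited so far: [11, 6]
  queue [23, 3, 7] -> pop 23, enqueue [14, 45], visited so far: [11, 6, 23]
  queue [3, 7, 14, 45] -> pop 3, enqueue [none], visited so far: [11, 6, 23, 3]
  queue [7, 14, 45] -> pop 7, enqueue [9], visited so far: [11, 6, 23, 3, 7]
  queue [14, 45, 9] -> pop 14, enqueue [none], visited so far: [11, 6, 23, 3, 7, 14]
  queue [45, 9] -> pop 45, enqueue [37], visited so far: [11, 6, 23, 3, 7, 14, 45]
  queue [9, 37] -> pop 9, enqueue [none], visited so far: [11, 6, 23, 3, 7, 14, 45, 9]
  queue [37] -> pop 37, enqueue [none], visited so far: [11, 6, 23, 3, 7, 14, 45, 9, 37]
Result: [11, 6, 23, 3, 7, 14, 45, 9, 37]


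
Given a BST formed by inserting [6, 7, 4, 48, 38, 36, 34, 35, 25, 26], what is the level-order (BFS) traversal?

Tree insertion order: [6, 7, 4, 48, 38, 36, 34, 35, 25, 26]
Tree (level-order array): [6, 4, 7, None, None, None, 48, 38, None, 36, None, 34, None, 25, 35, None, 26]
BFS from the root, enqueuing left then right child of each popped node:
  queue [6] -> pop 6, enqueue [4, 7], visited so far: [6]
  queue [4, 7] -> pop 4, enqueue [none], visited so far: [6, 4]
  queue [7] -> pop 7, enqueue [48], visited so far: [6, 4, 7]
  queue [48] -> pop 48, enqueue [38], visited so far: [6, 4, 7, 48]
  queue [38] -> pop 38, enqueue [36], visited so far: [6, 4, 7, 48, 38]
  queue [36] -> pop 36, enqueue [34], visited so far: [6, 4, 7, 48, 38, 36]
  queue [34] -> pop 34, enqueue [25, 35], visited so far: [6, 4, 7, 48, 38, 36, 34]
  queue [25, 35] -> pop 25, enqueue [26], visited so far: [6, 4, 7, 48, 38, 36, 34, 25]
  queue [35, 26] -> pop 35, enqueue [none], visited so far: [6, 4, 7, 48, 38, 36, 34, 25, 35]
  queue [26] -> pop 26, enqueue [none], visited so far: [6, 4, 7, 48, 38, 36, 34, 25, 35, 26]
Result: [6, 4, 7, 48, 38, 36, 34, 25, 35, 26]


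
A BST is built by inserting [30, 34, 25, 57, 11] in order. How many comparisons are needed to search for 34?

Search path for 34: 30 -> 34
Found: True
Comparisons: 2


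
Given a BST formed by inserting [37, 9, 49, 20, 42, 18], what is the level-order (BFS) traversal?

Tree insertion order: [37, 9, 49, 20, 42, 18]
Tree (level-order array): [37, 9, 49, None, 20, 42, None, 18]
BFS from the root, enqueuing left then right child of each popped node:
  queue [37] -> pop 37, enqueue [9, 49], visited so far: [37]
  queue [9, 49] -> pop 9, enqueue [20], visited so far: [37, 9]
  queue [49, 20] -> pop 49, enqueue [42], visited so far: [37, 9, 49]
  queue [20, 42] -> pop 20, enqueue [18], visited so far: [37, 9, 49, 20]
  queue [42, 18] -> pop 42, enqueue [none], visited so far: [37, 9, 49, 20, 42]
  queue [18] -> pop 18, enqueue [none], visited so far: [37, 9, 49, 20, 42, 18]
Result: [37, 9, 49, 20, 42, 18]


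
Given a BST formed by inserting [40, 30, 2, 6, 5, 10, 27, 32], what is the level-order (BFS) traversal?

Tree insertion order: [40, 30, 2, 6, 5, 10, 27, 32]
Tree (level-order array): [40, 30, None, 2, 32, None, 6, None, None, 5, 10, None, None, None, 27]
BFS from the root, enqueuing left then right child of each popped node:
  queue [40] -> pop 40, enqueue [30], visited so far: [40]
  queue [30] -> pop 30, enqueue [2, 32], visited so far: [40, 30]
  queue [2, 32] -> pop 2, enqueue [6], visited so far: [40, 30, 2]
  queue [32, 6] -> pop 32, enqueue [none], visited so far: [40, 30, 2, 32]
  queue [6] -> pop 6, enqueue [5, 10], visited so far: [40, 30, 2, 32, 6]
  queue [5, 10] -> pop 5, enqueue [none], visited so far: [40, 30, 2, 32, 6, 5]
  queue [10] -> pop 10, enqueue [27], visited so far: [40, 30, 2, 32, 6, 5, 10]
  queue [27] -> pop 27, enqueue [none], visited so far: [40, 30, 2, 32, 6, 5, 10, 27]
Result: [40, 30, 2, 32, 6, 5, 10, 27]


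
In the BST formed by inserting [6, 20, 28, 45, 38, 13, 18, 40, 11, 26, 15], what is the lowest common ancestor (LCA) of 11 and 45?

Tree insertion order: [6, 20, 28, 45, 38, 13, 18, 40, 11, 26, 15]
Tree (level-order array): [6, None, 20, 13, 28, 11, 18, 26, 45, None, None, 15, None, None, None, 38, None, None, None, None, 40]
In a BST, the LCA of p=11, q=45 is the first node v on the
root-to-leaf path with p <= v <= q (go left if both < v, right if both > v).
Walk from root:
  at 6: both 11 and 45 > 6, go right
  at 20: 11 <= 20 <= 45, this is the LCA
LCA = 20


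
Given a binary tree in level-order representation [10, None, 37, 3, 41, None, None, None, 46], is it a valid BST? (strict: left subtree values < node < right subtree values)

Level-order array: [10, None, 37, 3, 41, None, None, None, 46]
Validate using subtree bounds (lo, hi): at each node, require lo < value < hi,
then recurse left with hi=value and right with lo=value.
Preorder trace (stopping at first violation):
  at node 10 with bounds (-inf, +inf): OK
  at node 37 with bounds (10, +inf): OK
  at node 3 with bounds (10, 37): VIOLATION
Node 3 violates its bound: not (10 < 3 < 37).
Result: Not a valid BST


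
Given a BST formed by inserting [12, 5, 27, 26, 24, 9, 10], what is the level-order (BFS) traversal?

Tree insertion order: [12, 5, 27, 26, 24, 9, 10]
Tree (level-order array): [12, 5, 27, None, 9, 26, None, None, 10, 24]
BFS from the root, enqueuing left then right child of each popped node:
  queue [12] -> pop 12, enqueue [5, 27], visited so far: [12]
  queue [5, 27] -> pop 5, enqueue [9], visited so far: [12, 5]
  queue [27, 9] -> pop 27, enqueue [26], visited so far: [12, 5, 27]
  queue [9, 26] -> pop 9, enqueue [10], visited so far: [12, 5, 27, 9]
  queue [26, 10] -> pop 26, enqueue [24], visited so far: [12, 5, 27, 9, 26]
  queue [10, 24] -> pop 10, enqueue [none], visited so far: [12, 5, 27, 9, 26, 10]
  queue [24] -> pop 24, enqueue [none], visited so far: [12, 5, 27, 9, 26, 10, 24]
Result: [12, 5, 27, 9, 26, 10, 24]


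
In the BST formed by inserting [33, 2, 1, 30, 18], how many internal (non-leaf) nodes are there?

Tree built from: [33, 2, 1, 30, 18]
Tree (level-order array): [33, 2, None, 1, 30, None, None, 18]
Rule: An internal node has at least one child.
Per-node child counts:
  node 33: 1 child(ren)
  node 2: 2 child(ren)
  node 1: 0 child(ren)
  node 30: 1 child(ren)
  node 18: 0 child(ren)
Matching nodes: [33, 2, 30]
Count of internal (non-leaf) nodes: 3


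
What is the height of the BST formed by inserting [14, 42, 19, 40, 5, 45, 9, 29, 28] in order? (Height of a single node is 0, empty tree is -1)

Insertion order: [14, 42, 19, 40, 5, 45, 9, 29, 28]
Tree (level-order array): [14, 5, 42, None, 9, 19, 45, None, None, None, 40, None, None, 29, None, 28]
Compute height bottom-up (empty subtree = -1):
  height(9) = 1 + max(-1, -1) = 0
  height(5) = 1 + max(-1, 0) = 1
  height(28) = 1 + max(-1, -1) = 0
  height(29) = 1 + max(0, -1) = 1
  height(40) = 1 + max(1, -1) = 2
  height(19) = 1 + max(-1, 2) = 3
  height(45) = 1 + max(-1, -1) = 0
  height(42) = 1 + max(3, 0) = 4
  height(14) = 1 + max(1, 4) = 5
Height = 5


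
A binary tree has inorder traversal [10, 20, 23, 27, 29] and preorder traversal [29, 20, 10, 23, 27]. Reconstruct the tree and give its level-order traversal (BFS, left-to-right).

Inorder:  [10, 20, 23, 27, 29]
Preorder: [29, 20, 10, 23, 27]
Algorithm: preorder visits root first, so consume preorder in order;
for each root, split the current inorder slice at that value into
left-subtree inorder and right-subtree inorder, then recurse.
Recursive splits:
  root=29; inorder splits into left=[10, 20, 23, 27], right=[]
  root=20; inorder splits into left=[10], right=[23, 27]
  root=10; inorder splits into left=[], right=[]
  root=23; inorder splits into left=[], right=[27]
  root=27; inorder splits into left=[], right=[]
Reconstructed level-order: [29, 20, 10, 23, 27]


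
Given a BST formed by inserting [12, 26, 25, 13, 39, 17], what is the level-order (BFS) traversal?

Tree insertion order: [12, 26, 25, 13, 39, 17]
Tree (level-order array): [12, None, 26, 25, 39, 13, None, None, None, None, 17]
BFS from the root, enqueuing left then right child of each popped node:
  queue [12] -> pop 12, enqueue [26], visited so far: [12]
  queue [26] -> pop 26, enqueue [25, 39], visited so far: [12, 26]
  queue [25, 39] -> pop 25, enqueue [13], visited so far: [12, 26, 25]
  queue [39, 13] -> pop 39, enqueue [none], visited so far: [12, 26, 25, 39]
  queue [13] -> pop 13, enqueue [17], visited so far: [12, 26, 25, 39, 13]
  queue [17] -> pop 17, enqueue [none], visited so far: [12, 26, 25, 39, 13, 17]
Result: [12, 26, 25, 39, 13, 17]


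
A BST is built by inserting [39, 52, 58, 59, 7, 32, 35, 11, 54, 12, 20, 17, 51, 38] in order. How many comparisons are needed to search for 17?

Search path for 17: 39 -> 7 -> 32 -> 11 -> 12 -> 20 -> 17
Found: True
Comparisons: 7


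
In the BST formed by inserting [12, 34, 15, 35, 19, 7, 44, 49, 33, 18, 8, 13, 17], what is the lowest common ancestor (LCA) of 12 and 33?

Tree insertion order: [12, 34, 15, 35, 19, 7, 44, 49, 33, 18, 8, 13, 17]
Tree (level-order array): [12, 7, 34, None, 8, 15, 35, None, None, 13, 19, None, 44, None, None, 18, 33, None, 49, 17]
In a BST, the LCA of p=12, q=33 is the first node v on the
root-to-leaf path with p <= v <= q (go left if both < v, right if both > v).
Walk from root:
  at 12: 12 <= 12 <= 33, this is the LCA
LCA = 12


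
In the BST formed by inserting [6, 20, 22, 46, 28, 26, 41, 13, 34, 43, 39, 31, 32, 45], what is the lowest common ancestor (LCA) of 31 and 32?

Tree insertion order: [6, 20, 22, 46, 28, 26, 41, 13, 34, 43, 39, 31, 32, 45]
Tree (level-order array): [6, None, 20, 13, 22, None, None, None, 46, 28, None, 26, 41, None, None, 34, 43, 31, 39, None, 45, None, 32]
In a BST, the LCA of p=31, q=32 is the first node v on the
root-to-leaf path with p <= v <= q (go left if both < v, right if both > v).
Walk from root:
  at 6: both 31 and 32 > 6, go right
  at 20: both 31 and 32 > 20, go right
  at 22: both 31 and 32 > 22, go right
  at 46: both 31 and 32 < 46, go left
  at 28: both 31 and 32 > 28, go right
  at 41: both 31 and 32 < 41, go left
  at 34: both 31 and 32 < 34, go left
  at 31: 31 <= 31 <= 32, this is the LCA
LCA = 31


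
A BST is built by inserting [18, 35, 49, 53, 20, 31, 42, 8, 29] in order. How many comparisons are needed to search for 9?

Search path for 9: 18 -> 8
Found: False
Comparisons: 2


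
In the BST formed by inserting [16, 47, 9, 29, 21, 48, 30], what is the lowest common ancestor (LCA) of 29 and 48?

Tree insertion order: [16, 47, 9, 29, 21, 48, 30]
Tree (level-order array): [16, 9, 47, None, None, 29, 48, 21, 30]
In a BST, the LCA of p=29, q=48 is the first node v on the
root-to-leaf path with p <= v <= q (go left if both < v, right if both > v).
Walk from root:
  at 16: both 29 and 48 > 16, go right
  at 47: 29 <= 47 <= 48, this is the LCA
LCA = 47


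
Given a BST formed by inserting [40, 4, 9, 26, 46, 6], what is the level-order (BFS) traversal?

Tree insertion order: [40, 4, 9, 26, 46, 6]
Tree (level-order array): [40, 4, 46, None, 9, None, None, 6, 26]
BFS from the root, enqueuing left then right child of each popped node:
  queue [40] -> pop 40, enqueue [4, 46], visited so far: [40]
  queue [4, 46] -> pop 4, enqueue [9], visited so far: [40, 4]
  queue [46, 9] -> pop 46, enqueue [none], visited so far: [40, 4, 46]
  queue [9] -> pop 9, enqueue [6, 26], visited so far: [40, 4, 46, 9]
  queue [6, 26] -> pop 6, enqueue [none], visited so far: [40, 4, 46, 9, 6]
  queue [26] -> pop 26, enqueue [none], visited so far: [40, 4, 46, 9, 6, 26]
Result: [40, 4, 46, 9, 6, 26]


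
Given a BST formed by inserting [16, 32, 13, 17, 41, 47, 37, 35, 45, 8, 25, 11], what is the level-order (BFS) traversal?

Tree insertion order: [16, 32, 13, 17, 41, 47, 37, 35, 45, 8, 25, 11]
Tree (level-order array): [16, 13, 32, 8, None, 17, 41, None, 11, None, 25, 37, 47, None, None, None, None, 35, None, 45]
BFS from the root, enqueuing left then right child of each popped node:
  queue [16] -> pop 16, enqueue [13, 32], visited so far: [16]
  queue [13, 32] -> pop 13, enqueue [8], visited so far: [16, 13]
  queue [32, 8] -> pop 32, enqueue [17, 41], visited so far: [16, 13, 32]
  queue [8, 17, 41] -> pop 8, enqueue [11], visited so far: [16, 13, 32, 8]
  queue [17, 41, 11] -> pop 17, enqueue [25], visited so far: [16, 13, 32, 8, 17]
  queue [41, 11, 25] -> pop 41, enqueue [37, 47], visited so far: [16, 13, 32, 8, 17, 41]
  queue [11, 25, 37, 47] -> pop 11, enqueue [none], visited so far: [16, 13, 32, 8, 17, 41, 11]
  queue [25, 37, 47] -> pop 25, enqueue [none], visited so far: [16, 13, 32, 8, 17, 41, 11, 25]
  queue [37, 47] -> pop 37, enqueue [35], visited so far: [16, 13, 32, 8, 17, 41, 11, 25, 37]
  queue [47, 35] -> pop 47, enqueue [45], visited so far: [16, 13, 32, 8, 17, 41, 11, 25, 37, 47]
  queue [35, 45] -> pop 35, enqueue [none], visited so far: [16, 13, 32, 8, 17, 41, 11, 25, 37, 47, 35]
  queue [45] -> pop 45, enqueue [none], visited so far: [16, 13, 32, 8, 17, 41, 11, 25, 37, 47, 35, 45]
Result: [16, 13, 32, 8, 17, 41, 11, 25, 37, 47, 35, 45]


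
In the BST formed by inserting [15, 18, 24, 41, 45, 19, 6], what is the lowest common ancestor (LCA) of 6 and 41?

Tree insertion order: [15, 18, 24, 41, 45, 19, 6]
Tree (level-order array): [15, 6, 18, None, None, None, 24, 19, 41, None, None, None, 45]
In a BST, the LCA of p=6, q=41 is the first node v on the
root-to-leaf path with p <= v <= q (go left if both < v, right if both > v).
Walk from root:
  at 15: 6 <= 15 <= 41, this is the LCA
LCA = 15


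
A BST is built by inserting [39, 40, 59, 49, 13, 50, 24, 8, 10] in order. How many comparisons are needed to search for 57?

Search path for 57: 39 -> 40 -> 59 -> 49 -> 50
Found: False
Comparisons: 5


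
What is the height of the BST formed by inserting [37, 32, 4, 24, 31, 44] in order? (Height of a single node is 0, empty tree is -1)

Insertion order: [37, 32, 4, 24, 31, 44]
Tree (level-order array): [37, 32, 44, 4, None, None, None, None, 24, None, 31]
Compute height bottom-up (empty subtree = -1):
  height(31) = 1 + max(-1, -1) = 0
  height(24) = 1 + max(-1, 0) = 1
  height(4) = 1 + max(-1, 1) = 2
  height(32) = 1 + max(2, -1) = 3
  height(44) = 1 + max(-1, -1) = 0
  height(37) = 1 + max(3, 0) = 4
Height = 4


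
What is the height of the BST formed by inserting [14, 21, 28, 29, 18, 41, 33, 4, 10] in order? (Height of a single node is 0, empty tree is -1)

Insertion order: [14, 21, 28, 29, 18, 41, 33, 4, 10]
Tree (level-order array): [14, 4, 21, None, 10, 18, 28, None, None, None, None, None, 29, None, 41, 33]
Compute height bottom-up (empty subtree = -1):
  height(10) = 1 + max(-1, -1) = 0
  height(4) = 1 + max(-1, 0) = 1
  height(18) = 1 + max(-1, -1) = 0
  height(33) = 1 + max(-1, -1) = 0
  height(41) = 1 + max(0, -1) = 1
  height(29) = 1 + max(-1, 1) = 2
  height(28) = 1 + max(-1, 2) = 3
  height(21) = 1 + max(0, 3) = 4
  height(14) = 1 + max(1, 4) = 5
Height = 5


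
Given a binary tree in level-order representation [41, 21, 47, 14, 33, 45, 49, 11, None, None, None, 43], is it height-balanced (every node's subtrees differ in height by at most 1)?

Tree (level-order array): [41, 21, 47, 14, 33, 45, 49, 11, None, None, None, 43]
Definition: a tree is height-balanced if, at every node, |h(left) - h(right)| <= 1 (empty subtree has height -1).
Bottom-up per-node check:
  node 11: h_left=-1, h_right=-1, diff=0 [OK], height=0
  node 14: h_left=0, h_right=-1, diff=1 [OK], height=1
  node 33: h_left=-1, h_right=-1, diff=0 [OK], height=0
  node 21: h_left=1, h_right=0, diff=1 [OK], height=2
  node 43: h_left=-1, h_right=-1, diff=0 [OK], height=0
  node 45: h_left=0, h_right=-1, diff=1 [OK], height=1
  node 49: h_left=-1, h_right=-1, diff=0 [OK], height=0
  node 47: h_left=1, h_right=0, diff=1 [OK], height=2
  node 41: h_left=2, h_right=2, diff=0 [OK], height=3
All nodes satisfy the balance condition.
Result: Balanced


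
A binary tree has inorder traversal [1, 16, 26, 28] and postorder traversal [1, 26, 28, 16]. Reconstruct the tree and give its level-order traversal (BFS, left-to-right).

Inorder:   [1, 16, 26, 28]
Postorder: [1, 26, 28, 16]
Algorithm: postorder visits root last, so walk postorder right-to-left;
each value is the root of the current inorder slice — split it at that
value, recurse on the right subtree first, then the left.
Recursive splits:
  root=16; inorder splits into left=[1], right=[26, 28]
  root=28; inorder splits into left=[26], right=[]
  root=26; inorder splits into left=[], right=[]
  root=1; inorder splits into left=[], right=[]
Reconstructed level-order: [16, 1, 28, 26]


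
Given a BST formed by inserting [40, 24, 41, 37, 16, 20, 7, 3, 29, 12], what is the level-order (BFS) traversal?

Tree insertion order: [40, 24, 41, 37, 16, 20, 7, 3, 29, 12]
Tree (level-order array): [40, 24, 41, 16, 37, None, None, 7, 20, 29, None, 3, 12]
BFS from the root, enqueuing left then right child of each popped node:
  queue [40] -> pop 40, enqueue [24, 41], visited so far: [40]
  queue [24, 41] -> pop 24, enqueue [16, 37], visited so far: [40, 24]
  queue [41, 16, 37] -> pop 41, enqueue [none], visited so far: [40, 24, 41]
  queue [16, 37] -> pop 16, enqueue [7, 20], visited so far: [40, 24, 41, 16]
  queue [37, 7, 20] -> pop 37, enqueue [29], visited so far: [40, 24, 41, 16, 37]
  queue [7, 20, 29] -> pop 7, enqueue [3, 12], visited so far: [40, 24, 41, 16, 37, 7]
  queue [20, 29, 3, 12] -> pop 20, enqueue [none], visited so far: [40, 24, 41, 16, 37, 7, 20]
  queue [29, 3, 12] -> pop 29, enqueue [none], visited so far: [40, 24, 41, 16, 37, 7, 20, 29]
  queue [3, 12] -> pop 3, enqueue [none], visited so far: [40, 24, 41, 16, 37, 7, 20, 29, 3]
  queue [12] -> pop 12, enqueue [none], visited so far: [40, 24, 41, 16, 37, 7, 20, 29, 3, 12]
Result: [40, 24, 41, 16, 37, 7, 20, 29, 3, 12]


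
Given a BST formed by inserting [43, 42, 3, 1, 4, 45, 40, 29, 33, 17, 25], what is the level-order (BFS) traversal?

Tree insertion order: [43, 42, 3, 1, 4, 45, 40, 29, 33, 17, 25]
Tree (level-order array): [43, 42, 45, 3, None, None, None, 1, 4, None, None, None, 40, 29, None, 17, 33, None, 25]
BFS from the root, enqueuing left then right child of each popped node:
  queue [43] -> pop 43, enqueue [42, 45], visited so far: [43]
  queue [42, 45] -> pop 42, enqueue [3], visited so far: [43, 42]
  queue [45, 3] -> pop 45, enqueue [none], visited so far: [43, 42, 45]
  queue [3] -> pop 3, enqueue [1, 4], visited so far: [43, 42, 45, 3]
  queue [1, 4] -> pop 1, enqueue [none], visited so far: [43, 42, 45, 3, 1]
  queue [4] -> pop 4, enqueue [40], visited so far: [43, 42, 45, 3, 1, 4]
  queue [40] -> pop 40, enqueue [29], visited so far: [43, 42, 45, 3, 1, 4, 40]
  queue [29] -> pop 29, enqueue [17, 33], visited so far: [43, 42, 45, 3, 1, 4, 40, 29]
  queue [17, 33] -> pop 17, enqueue [25], visited so far: [43, 42, 45, 3, 1, 4, 40, 29, 17]
  queue [33, 25] -> pop 33, enqueue [none], visited so far: [43, 42, 45, 3, 1, 4, 40, 29, 17, 33]
  queue [25] -> pop 25, enqueue [none], visited so far: [43, 42, 45, 3, 1, 4, 40, 29, 17, 33, 25]
Result: [43, 42, 45, 3, 1, 4, 40, 29, 17, 33, 25]


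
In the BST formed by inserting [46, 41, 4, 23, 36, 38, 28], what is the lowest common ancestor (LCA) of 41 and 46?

Tree insertion order: [46, 41, 4, 23, 36, 38, 28]
Tree (level-order array): [46, 41, None, 4, None, None, 23, None, 36, 28, 38]
In a BST, the LCA of p=41, q=46 is the first node v on the
root-to-leaf path with p <= v <= q (go left if both < v, right if both > v).
Walk from root:
  at 46: 41 <= 46 <= 46, this is the LCA
LCA = 46


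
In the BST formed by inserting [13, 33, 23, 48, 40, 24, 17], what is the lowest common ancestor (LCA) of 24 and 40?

Tree insertion order: [13, 33, 23, 48, 40, 24, 17]
Tree (level-order array): [13, None, 33, 23, 48, 17, 24, 40]
In a BST, the LCA of p=24, q=40 is the first node v on the
root-to-leaf path with p <= v <= q (go left if both < v, right if both > v).
Walk from root:
  at 13: both 24 and 40 > 13, go right
  at 33: 24 <= 33 <= 40, this is the LCA
LCA = 33


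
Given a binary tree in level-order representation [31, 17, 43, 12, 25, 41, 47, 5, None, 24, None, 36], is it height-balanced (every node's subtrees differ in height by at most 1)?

Tree (level-order array): [31, 17, 43, 12, 25, 41, 47, 5, None, 24, None, 36]
Definition: a tree is height-balanced if, at every node, |h(left) - h(right)| <= 1 (empty subtree has height -1).
Bottom-up per-node check:
  node 5: h_left=-1, h_right=-1, diff=0 [OK], height=0
  node 12: h_left=0, h_right=-1, diff=1 [OK], height=1
  node 24: h_left=-1, h_right=-1, diff=0 [OK], height=0
  node 25: h_left=0, h_right=-1, diff=1 [OK], height=1
  node 17: h_left=1, h_right=1, diff=0 [OK], height=2
  node 36: h_left=-1, h_right=-1, diff=0 [OK], height=0
  node 41: h_left=0, h_right=-1, diff=1 [OK], height=1
  node 47: h_left=-1, h_right=-1, diff=0 [OK], height=0
  node 43: h_left=1, h_right=0, diff=1 [OK], height=2
  node 31: h_left=2, h_right=2, diff=0 [OK], height=3
All nodes satisfy the balance condition.
Result: Balanced


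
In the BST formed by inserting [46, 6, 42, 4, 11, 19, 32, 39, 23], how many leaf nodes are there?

Tree built from: [46, 6, 42, 4, 11, 19, 32, 39, 23]
Tree (level-order array): [46, 6, None, 4, 42, None, None, 11, None, None, 19, None, 32, 23, 39]
Rule: A leaf has 0 children.
Per-node child counts:
  node 46: 1 child(ren)
  node 6: 2 child(ren)
  node 4: 0 child(ren)
  node 42: 1 child(ren)
  node 11: 1 child(ren)
  node 19: 1 child(ren)
  node 32: 2 child(ren)
  node 23: 0 child(ren)
  node 39: 0 child(ren)
Matching nodes: [4, 23, 39]
Count of leaf nodes: 3


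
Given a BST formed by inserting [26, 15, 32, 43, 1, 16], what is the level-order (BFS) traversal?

Tree insertion order: [26, 15, 32, 43, 1, 16]
Tree (level-order array): [26, 15, 32, 1, 16, None, 43]
BFS from the root, enqueuing left then right child of each popped node:
  queue [26] -> pop 26, enqueue [15, 32], visited so far: [26]
  queue [15, 32] -> pop 15, enqueue [1, 16], visited so far: [26, 15]
  queue [32, 1, 16] -> pop 32, enqueue [43], visited so far: [26, 15, 32]
  queue [1, 16, 43] -> pop 1, enqueue [none], visited so far: [26, 15, 32, 1]
  queue [16, 43] -> pop 16, enqueue [none], visited so far: [26, 15, 32, 1, 16]
  queue [43] -> pop 43, enqueue [none], visited so far: [26, 15, 32, 1, 16, 43]
Result: [26, 15, 32, 1, 16, 43]


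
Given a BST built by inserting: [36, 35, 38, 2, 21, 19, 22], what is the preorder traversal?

Tree insertion order: [36, 35, 38, 2, 21, 19, 22]
Tree (level-order array): [36, 35, 38, 2, None, None, None, None, 21, 19, 22]
Preorder traversal: [36, 35, 2, 21, 19, 22, 38]


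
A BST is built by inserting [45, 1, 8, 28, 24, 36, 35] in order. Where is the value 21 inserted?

Starting tree (level order): [45, 1, None, None, 8, None, 28, 24, 36, None, None, 35]
Insertion path: 45 -> 1 -> 8 -> 28 -> 24
Result: insert 21 as left child of 24
Final tree (level order): [45, 1, None, None, 8, None, 28, 24, 36, 21, None, 35]


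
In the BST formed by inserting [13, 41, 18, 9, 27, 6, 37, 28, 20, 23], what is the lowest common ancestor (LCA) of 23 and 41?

Tree insertion order: [13, 41, 18, 9, 27, 6, 37, 28, 20, 23]
Tree (level-order array): [13, 9, 41, 6, None, 18, None, None, None, None, 27, 20, 37, None, 23, 28]
In a BST, the LCA of p=23, q=41 is the first node v on the
root-to-leaf path with p <= v <= q (go left if both < v, right if both > v).
Walk from root:
  at 13: both 23 and 41 > 13, go right
  at 41: 23 <= 41 <= 41, this is the LCA
LCA = 41


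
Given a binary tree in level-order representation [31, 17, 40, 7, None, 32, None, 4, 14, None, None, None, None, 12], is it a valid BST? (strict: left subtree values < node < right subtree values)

Level-order array: [31, 17, 40, 7, None, 32, None, 4, 14, None, None, None, None, 12]
Validate using subtree bounds (lo, hi): at each node, require lo < value < hi,
then recurse left with hi=value and right with lo=value.
Preorder trace (stopping at first violation):
  at node 31 with bounds (-inf, +inf): OK
  at node 17 with bounds (-inf, 31): OK
  at node 7 with bounds (-inf, 17): OK
  at node 4 with bounds (-inf, 7): OK
  at node 14 with bounds (7, 17): OK
  at node 12 with bounds (7, 14): OK
  at node 40 with bounds (31, +inf): OK
  at node 32 with bounds (31, 40): OK
No violation found at any node.
Result: Valid BST


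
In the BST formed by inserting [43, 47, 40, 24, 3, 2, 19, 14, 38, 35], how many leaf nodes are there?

Tree built from: [43, 47, 40, 24, 3, 2, 19, 14, 38, 35]
Tree (level-order array): [43, 40, 47, 24, None, None, None, 3, 38, 2, 19, 35, None, None, None, 14]
Rule: A leaf has 0 children.
Per-node child counts:
  node 43: 2 child(ren)
  node 40: 1 child(ren)
  node 24: 2 child(ren)
  node 3: 2 child(ren)
  node 2: 0 child(ren)
  node 19: 1 child(ren)
  node 14: 0 child(ren)
  node 38: 1 child(ren)
  node 35: 0 child(ren)
  node 47: 0 child(ren)
Matching nodes: [2, 14, 35, 47]
Count of leaf nodes: 4


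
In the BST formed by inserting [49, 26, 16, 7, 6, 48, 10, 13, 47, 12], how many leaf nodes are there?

Tree built from: [49, 26, 16, 7, 6, 48, 10, 13, 47, 12]
Tree (level-order array): [49, 26, None, 16, 48, 7, None, 47, None, 6, 10, None, None, None, None, None, 13, 12]
Rule: A leaf has 0 children.
Per-node child counts:
  node 49: 1 child(ren)
  node 26: 2 child(ren)
  node 16: 1 child(ren)
  node 7: 2 child(ren)
  node 6: 0 child(ren)
  node 10: 1 child(ren)
  node 13: 1 child(ren)
  node 12: 0 child(ren)
  node 48: 1 child(ren)
  node 47: 0 child(ren)
Matching nodes: [6, 12, 47]
Count of leaf nodes: 3


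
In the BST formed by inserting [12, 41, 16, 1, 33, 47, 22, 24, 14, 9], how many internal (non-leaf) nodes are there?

Tree built from: [12, 41, 16, 1, 33, 47, 22, 24, 14, 9]
Tree (level-order array): [12, 1, 41, None, 9, 16, 47, None, None, 14, 33, None, None, None, None, 22, None, None, 24]
Rule: An internal node has at least one child.
Per-node child counts:
  node 12: 2 child(ren)
  node 1: 1 child(ren)
  node 9: 0 child(ren)
  node 41: 2 child(ren)
  node 16: 2 child(ren)
  node 14: 0 child(ren)
  node 33: 1 child(ren)
  node 22: 1 child(ren)
  node 24: 0 child(ren)
  node 47: 0 child(ren)
Matching nodes: [12, 1, 41, 16, 33, 22]
Count of internal (non-leaf) nodes: 6


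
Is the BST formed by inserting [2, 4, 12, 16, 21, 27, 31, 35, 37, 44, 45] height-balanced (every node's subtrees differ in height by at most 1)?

Tree (level-order array): [2, None, 4, None, 12, None, 16, None, 21, None, 27, None, 31, None, 35, None, 37, None, 44, None, 45]
Definition: a tree is height-balanced if, at every node, |h(left) - h(right)| <= 1 (empty subtree has height -1).
Bottom-up per-node check:
  node 45: h_left=-1, h_right=-1, diff=0 [OK], height=0
  node 44: h_left=-1, h_right=0, diff=1 [OK], height=1
  node 37: h_left=-1, h_right=1, diff=2 [FAIL (|-1-1|=2 > 1)], height=2
  node 35: h_left=-1, h_right=2, diff=3 [FAIL (|-1-2|=3 > 1)], height=3
  node 31: h_left=-1, h_right=3, diff=4 [FAIL (|-1-3|=4 > 1)], height=4
  node 27: h_left=-1, h_right=4, diff=5 [FAIL (|-1-4|=5 > 1)], height=5
  node 21: h_left=-1, h_right=5, diff=6 [FAIL (|-1-5|=6 > 1)], height=6
  node 16: h_left=-1, h_right=6, diff=7 [FAIL (|-1-6|=7 > 1)], height=7
  node 12: h_left=-1, h_right=7, diff=8 [FAIL (|-1-7|=8 > 1)], height=8
  node 4: h_left=-1, h_right=8, diff=9 [FAIL (|-1-8|=9 > 1)], height=9
  node 2: h_left=-1, h_right=9, diff=10 [FAIL (|-1-9|=10 > 1)], height=10
Node 37 violates the condition: |-1 - 1| = 2 > 1.
Result: Not balanced


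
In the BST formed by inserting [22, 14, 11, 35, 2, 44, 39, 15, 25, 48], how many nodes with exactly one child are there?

Tree built from: [22, 14, 11, 35, 2, 44, 39, 15, 25, 48]
Tree (level-order array): [22, 14, 35, 11, 15, 25, 44, 2, None, None, None, None, None, 39, 48]
Rule: These are nodes with exactly 1 non-null child.
Per-node child counts:
  node 22: 2 child(ren)
  node 14: 2 child(ren)
  node 11: 1 child(ren)
  node 2: 0 child(ren)
  node 15: 0 child(ren)
  node 35: 2 child(ren)
  node 25: 0 child(ren)
  node 44: 2 child(ren)
  node 39: 0 child(ren)
  node 48: 0 child(ren)
Matching nodes: [11]
Count of nodes with exactly one child: 1


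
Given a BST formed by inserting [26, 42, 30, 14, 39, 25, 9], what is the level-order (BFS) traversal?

Tree insertion order: [26, 42, 30, 14, 39, 25, 9]
Tree (level-order array): [26, 14, 42, 9, 25, 30, None, None, None, None, None, None, 39]
BFS from the root, enqueuing left then right child of each popped node:
  queue [26] -> pop 26, enqueue [14, 42], visited so far: [26]
  queue [14, 42] -> pop 14, enqueue [9, 25], visited so far: [26, 14]
  queue [42, 9, 25] -> pop 42, enqueue [30], visited so far: [26, 14, 42]
  queue [9, 25, 30] -> pop 9, enqueue [none], visited so far: [26, 14, 42, 9]
  queue [25, 30] -> pop 25, enqueue [none], visited so far: [26, 14, 42, 9, 25]
  queue [30] -> pop 30, enqueue [39], visited so far: [26, 14, 42, 9, 25, 30]
  queue [39] -> pop 39, enqueue [none], visited so far: [26, 14, 42, 9, 25, 30, 39]
Result: [26, 14, 42, 9, 25, 30, 39]


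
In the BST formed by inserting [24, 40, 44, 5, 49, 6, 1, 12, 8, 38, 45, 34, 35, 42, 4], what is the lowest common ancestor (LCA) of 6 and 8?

Tree insertion order: [24, 40, 44, 5, 49, 6, 1, 12, 8, 38, 45, 34, 35, 42, 4]
Tree (level-order array): [24, 5, 40, 1, 6, 38, 44, None, 4, None, 12, 34, None, 42, 49, None, None, 8, None, None, 35, None, None, 45]
In a BST, the LCA of p=6, q=8 is the first node v on the
root-to-leaf path with p <= v <= q (go left if both < v, right if both > v).
Walk from root:
  at 24: both 6 and 8 < 24, go left
  at 5: both 6 and 8 > 5, go right
  at 6: 6 <= 6 <= 8, this is the LCA
LCA = 6


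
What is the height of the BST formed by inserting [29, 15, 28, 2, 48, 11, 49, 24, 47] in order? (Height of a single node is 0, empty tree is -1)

Insertion order: [29, 15, 28, 2, 48, 11, 49, 24, 47]
Tree (level-order array): [29, 15, 48, 2, 28, 47, 49, None, 11, 24]
Compute height bottom-up (empty subtree = -1):
  height(11) = 1 + max(-1, -1) = 0
  height(2) = 1 + max(-1, 0) = 1
  height(24) = 1 + max(-1, -1) = 0
  height(28) = 1 + max(0, -1) = 1
  height(15) = 1 + max(1, 1) = 2
  height(47) = 1 + max(-1, -1) = 0
  height(49) = 1 + max(-1, -1) = 0
  height(48) = 1 + max(0, 0) = 1
  height(29) = 1 + max(2, 1) = 3
Height = 3


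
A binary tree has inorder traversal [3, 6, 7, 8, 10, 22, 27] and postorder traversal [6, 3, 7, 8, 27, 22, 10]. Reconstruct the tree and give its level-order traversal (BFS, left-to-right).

Inorder:   [3, 6, 7, 8, 10, 22, 27]
Postorder: [6, 3, 7, 8, 27, 22, 10]
Algorithm: postorder visits root last, so walk postorder right-to-left;
each value is the root of the current inorder slice — split it at that
value, recurse on the right subtree first, then the left.
Recursive splits:
  root=10; inorder splits into left=[3, 6, 7, 8], right=[22, 27]
  root=22; inorder splits into left=[], right=[27]
  root=27; inorder splits into left=[], right=[]
  root=8; inorder splits into left=[3, 6, 7], right=[]
  root=7; inorder splits into left=[3, 6], right=[]
  root=3; inorder splits into left=[], right=[6]
  root=6; inorder splits into left=[], right=[]
Reconstructed level-order: [10, 8, 22, 7, 27, 3, 6]


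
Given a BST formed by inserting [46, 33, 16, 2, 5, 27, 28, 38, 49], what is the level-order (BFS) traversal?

Tree insertion order: [46, 33, 16, 2, 5, 27, 28, 38, 49]
Tree (level-order array): [46, 33, 49, 16, 38, None, None, 2, 27, None, None, None, 5, None, 28]
BFS from the root, enqueuing left then right child of each popped node:
  queue [46] -> pop 46, enqueue [33, 49], visited so far: [46]
  queue [33, 49] -> pop 33, enqueue [16, 38], visited so far: [46, 33]
  queue [49, 16, 38] -> pop 49, enqueue [none], visited so far: [46, 33, 49]
  queue [16, 38] -> pop 16, enqueue [2, 27], visited so far: [46, 33, 49, 16]
  queue [38, 2, 27] -> pop 38, enqueue [none], visited so far: [46, 33, 49, 16, 38]
  queue [2, 27] -> pop 2, enqueue [5], visited so far: [46, 33, 49, 16, 38, 2]
  queue [27, 5] -> pop 27, enqueue [28], visited so far: [46, 33, 49, 16, 38, 2, 27]
  queue [5, 28] -> pop 5, enqueue [none], visited so far: [46, 33, 49, 16, 38, 2, 27, 5]
  queue [28] -> pop 28, enqueue [none], visited so far: [46, 33, 49, 16, 38, 2, 27, 5, 28]
Result: [46, 33, 49, 16, 38, 2, 27, 5, 28]
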